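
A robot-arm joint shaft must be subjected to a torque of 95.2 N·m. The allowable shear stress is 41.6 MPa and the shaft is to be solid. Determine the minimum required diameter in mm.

For a solid shaft τ_max = 16T/(πd³), so d = (16T/(π τ_allow))^(1/3) = (16·95.20/(π·4.16×10^7))^(1/3) = 0.02267 m.

22.7 mm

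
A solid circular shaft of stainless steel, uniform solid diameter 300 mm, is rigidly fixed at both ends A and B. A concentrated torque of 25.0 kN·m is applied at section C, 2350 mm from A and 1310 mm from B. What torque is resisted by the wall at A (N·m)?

With uniform GJ and both ends fixed, compatibility θ_AC = θ_CB gives T_A·a = T_B·b, together with T_A + T_B = T₀.
T_A = T₀·b/(a+b) = 25000·1310/3660 = 8948 N·m; T_B = 16050 N·m.

8950 N·m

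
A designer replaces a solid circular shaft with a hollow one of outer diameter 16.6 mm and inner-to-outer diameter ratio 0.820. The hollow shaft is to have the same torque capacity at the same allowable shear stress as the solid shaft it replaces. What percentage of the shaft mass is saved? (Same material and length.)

Equal τ_max and T ⇒ the solid shaft needs d_s³ = d_o³(1−k⁴), so d_s = 16.6·(1−0.820⁴)^(1/3) = 13.58 mm.
Area ratio A_h/A_s = d_o²(1−k²)/d_s² = (1−k²)/(1−k⁴)^(2/3) = 0.4893.
Mass saving = 1 − 0.4893 = 51.1 %.

51.1 %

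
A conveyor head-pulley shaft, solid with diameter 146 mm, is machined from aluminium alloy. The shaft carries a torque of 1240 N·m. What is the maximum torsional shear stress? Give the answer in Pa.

2.03e6 Pa

J = πd⁴/32 = π(0.146)⁴/32 = 4.461×10^-5 m⁴.
τ_max = T·r/J = 1240 × 0.0730 / 4.461×10^-5 = 2.029×10^6 Pa.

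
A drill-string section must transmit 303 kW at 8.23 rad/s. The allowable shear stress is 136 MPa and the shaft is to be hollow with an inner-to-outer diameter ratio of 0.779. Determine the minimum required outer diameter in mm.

ω = 8.23 rad/s, so T = P/ω = 303×10³ / 8.230 = 36820 N·m.
For a hollow shaft with d_i/d_o = 0.779: τ_max = 16T/(π d_o³ (1−k⁴)), so d_o = [16T/(π τ_allow (1−k⁴))]^(1/3) = [16·36820/(π·1.36×10^8·0.6317)]^(1/3) = 0.1297 m.

130 mm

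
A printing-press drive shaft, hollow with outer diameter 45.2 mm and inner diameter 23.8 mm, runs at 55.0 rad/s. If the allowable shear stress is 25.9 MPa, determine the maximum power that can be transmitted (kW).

J = π(d_o⁴ − d_i⁴)/32 = π(0.0452⁴ − 0.0238⁴)/32 = 3.783×10^-7 m⁴.
T_max = τ_allow·J/r = 2.59×10^7 × 3.783×10^-7 / 0.0226 = 433.5 N·m.
ω = 55.0 rad/s, so P_max = T_max·ω = 2.384×10^4 W.

23.8 kW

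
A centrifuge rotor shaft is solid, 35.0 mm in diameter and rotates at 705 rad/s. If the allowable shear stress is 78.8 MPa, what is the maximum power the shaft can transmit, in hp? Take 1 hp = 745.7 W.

627 hp

J = πd⁴/32 = π(0.0350)⁴/32 = 1.473×10^-7 m⁴.
T_max = τ_allow·J/r = 7.88×10^7 × 1.473×10^-7 / 0.0175 = 663.4 N·m.
ω = 705 rad/s, so P_max = T_max·ω = 4.677×10^5 W.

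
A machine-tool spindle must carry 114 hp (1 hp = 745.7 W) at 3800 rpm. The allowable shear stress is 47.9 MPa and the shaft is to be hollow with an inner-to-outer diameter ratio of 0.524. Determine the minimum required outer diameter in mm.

29.1 mm

ω = 2π·3800/60 = 397.9 rad/s, so T = P/ω = 114×745.7 / 397.9 = 213.6 N·m.
For a hollow shaft with d_i/d_o = 0.524: τ_max = 16T/(π d_o³ (1−k⁴)), so d_o = [16T/(π τ_allow (1−k⁴))]^(1/3) = [16·213.6/(π·4.79×10^7·0.9246)]^(1/3) = 0.02907 m.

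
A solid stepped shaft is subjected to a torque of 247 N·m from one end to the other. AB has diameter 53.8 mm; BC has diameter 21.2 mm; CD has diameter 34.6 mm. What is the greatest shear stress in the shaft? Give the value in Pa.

1.32e8 Pa

Under the same torque, τ_max = 16T/(πd³) is largest where d is smallest — segment BC (d = 21.2 mm).
τ_max = 16·247.0/(π·(0.0212)³) = 1.320×10^8 Pa.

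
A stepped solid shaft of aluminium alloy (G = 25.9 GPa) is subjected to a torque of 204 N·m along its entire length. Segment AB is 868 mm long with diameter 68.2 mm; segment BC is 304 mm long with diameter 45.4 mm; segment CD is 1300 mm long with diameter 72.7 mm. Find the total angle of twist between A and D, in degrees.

0.727°

J_AB = π(0.0682)⁴/32 = 2.12×10^-6 m⁴; J_BC = π(0.0454)⁴/32 = 4.17×10^-7 m⁴; J_CD = π(0.0727)⁴/32 = 2.74×10^-6 m⁴.
θ = (T/G)·Σ L_i/J_i = (204.0/25.9×10⁹)·(0.868/2.12×10^-6 + 0.304/4.17×10^-7 + 1.30/2.74×10^-6) = 0.01269 rad.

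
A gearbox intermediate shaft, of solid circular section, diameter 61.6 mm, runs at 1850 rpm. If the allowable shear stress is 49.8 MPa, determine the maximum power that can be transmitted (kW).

J = πd⁴/32 = π(0.0616)⁴/32 = 1.414×10^-6 m⁴.
T_max = τ_allow·J/r = 4.98×10^7 × 1.414×10^-6 / 0.0308 = 2286 N·m.
ω = 2π·1850/60 = 193.7 rad/s, so P_max = T_max·ω = 4.428×10^5 W.

443 kW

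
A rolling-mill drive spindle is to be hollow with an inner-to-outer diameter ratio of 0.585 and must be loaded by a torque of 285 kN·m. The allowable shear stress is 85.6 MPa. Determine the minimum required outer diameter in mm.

For a hollow shaft with d_i/d_o = 0.585: τ_max = 16T/(π d_o³ (1−k⁴)), so d_o = [16T/(π τ_allow (1−k⁴))]^(1/3) = [16·285000/(π·8.56×10^7·0.8829)]^(1/3) = 0.2678 m.

268 mm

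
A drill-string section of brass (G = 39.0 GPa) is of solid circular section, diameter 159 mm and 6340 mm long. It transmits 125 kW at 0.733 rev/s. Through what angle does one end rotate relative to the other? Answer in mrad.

70.3 mrad

ω = 2π·0.733 = 4.606 rad/s, so T = P/ω = 125×10³ / 4.606 = 27140 N·m.
J = πd⁴/32 = π(0.159)⁴/32 = 6.275×10^-5 m⁴.
θ = T·L/(G·J) = 27140 × 6.34 / (39.0×10⁹ × 6.275×10^-5) = 0.07032 rad.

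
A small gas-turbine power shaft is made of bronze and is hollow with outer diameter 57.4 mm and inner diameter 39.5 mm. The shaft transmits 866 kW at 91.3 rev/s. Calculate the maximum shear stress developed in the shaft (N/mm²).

ω = 2π·91.3 = 573.7 rad/s, so T = P/ω = 866×10³ / 573.7 = 1510 N·m.
J = π(d_o⁴ − d_i⁴)/32 = π(0.0574⁴ − 0.0395⁴)/32 = 8.267×10^-7 m⁴.
τ_max = T·r/J = 1510 × 0.0287 / 8.267×10^-7 = 5.241×10^7 Pa.

52.4 N/mm²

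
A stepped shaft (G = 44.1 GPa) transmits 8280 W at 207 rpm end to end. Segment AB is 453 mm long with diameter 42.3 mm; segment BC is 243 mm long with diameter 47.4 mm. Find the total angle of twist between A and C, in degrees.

ω = 2π·207/60 = 21.68 rad/s, so T = P/ω = 8280 / 21.68 = 382.0 N·m.
J_AB = π(0.0423)⁴/32 = 3.14×10^-7 m⁴; J_BC = π(0.0474)⁴/32 = 4.96×10^-7 m⁴.
θ = (T/G)·Σ L_i/J_i = (382.0/44.1×10⁹)·(0.453/3.14×10^-7 + 0.243/4.96×10^-7) = 0.01673 rad.

0.959°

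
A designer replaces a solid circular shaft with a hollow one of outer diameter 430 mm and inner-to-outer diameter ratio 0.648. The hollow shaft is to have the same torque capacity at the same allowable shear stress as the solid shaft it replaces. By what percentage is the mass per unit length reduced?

Equal τ_max and T ⇒ the solid shaft needs d_s³ = d_o³(1−k⁴), so d_s = 430·(1−0.648⁴)^(1/3) = 403.1 mm.
Area ratio A_h/A_s = d_o²(1−k²)/d_s² = (1−k²)/(1−k⁴)^(2/3) = 0.6602.
Mass saving = 1 − 0.6602 = 34.0 %.

34.0 %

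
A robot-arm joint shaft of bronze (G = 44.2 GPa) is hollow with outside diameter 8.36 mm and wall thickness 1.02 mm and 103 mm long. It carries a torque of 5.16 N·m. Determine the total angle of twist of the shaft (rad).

0.0372 rad

J = π(d_o⁴ − d_i⁴)/32 = π(0.00836⁴ − 0.00632⁴)/32 = 3.229×10^-10 m⁴.
θ = T·L/(G·J) = 5.160 × 0.103 / (44.2×10⁹ × 3.229×10^-10) = 0.03724 rad.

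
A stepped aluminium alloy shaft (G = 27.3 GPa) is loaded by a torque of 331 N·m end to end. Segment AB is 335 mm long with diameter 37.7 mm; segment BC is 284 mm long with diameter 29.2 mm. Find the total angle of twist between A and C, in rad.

0.0687 rad

J_AB = π(0.0377)⁴/32 = 1.98×10^-7 m⁴; J_BC = π(0.0292)⁴/32 = 7.14×10^-8 m⁴.
θ = (T/G)·Σ L_i/J_i = (331.0/27.3×10⁹)·(0.335/1.98×10^-7 + 0.284/7.14×10^-8) = 0.06873 rad.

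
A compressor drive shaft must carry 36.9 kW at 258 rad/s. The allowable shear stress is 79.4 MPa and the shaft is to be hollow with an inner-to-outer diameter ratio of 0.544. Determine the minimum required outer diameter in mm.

21.6 mm

ω = 258 rad/s, so T = P/ω = 36.9×10³ / 258.0 = 143.0 N·m.
For a hollow shaft with d_i/d_o = 0.544: τ_max = 16T/(π d_o³ (1−k⁴)), so d_o = [16T/(π τ_allow (1−k⁴))]^(1/3) = [16·143.0/(π·7.94×10^7·0.9124)]^(1/3) = 0.02158 m.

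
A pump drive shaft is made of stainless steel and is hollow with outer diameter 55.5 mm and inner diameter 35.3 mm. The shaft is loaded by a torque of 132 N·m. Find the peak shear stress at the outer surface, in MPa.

4.70 MPa

J = π(d_o⁴ − d_i⁴)/32 = π(0.0555⁴ − 0.0353⁴)/32 = 7.790×10^-7 m⁴.
τ_max = T·r/J = 132.0 × 0.0278 / 7.790×10^-7 = 4.702×10^6 Pa.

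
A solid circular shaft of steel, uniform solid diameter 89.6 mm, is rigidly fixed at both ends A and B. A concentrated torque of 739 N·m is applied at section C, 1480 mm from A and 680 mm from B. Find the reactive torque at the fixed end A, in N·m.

With uniform GJ and both ends fixed, compatibility θ_AC = θ_CB gives T_A·a = T_B·b, together with T_A + T_B = T₀.
T_A = T₀·b/(a+b) = 739.0·680/2160 = 232.6 N·m; T_B = 506.4 N·m.

233 N·m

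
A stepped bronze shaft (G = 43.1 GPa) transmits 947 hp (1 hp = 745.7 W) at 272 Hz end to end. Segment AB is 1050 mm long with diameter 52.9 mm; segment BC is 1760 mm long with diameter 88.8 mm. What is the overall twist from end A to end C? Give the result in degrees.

0.909°

ω = 2π·272 = 1709 rad/s, so T = P/ω = 947×745.7 / 1709 = 413.2 N·m.
J_AB = π(0.0529)⁴/32 = 7.69×10^-7 m⁴; J_BC = π(0.0888)⁴/32 = 6.10×10^-6 m⁴.
θ = (T/G)·Σ L_i/J_i = (413.2/43.1×10⁹)·(1.05/7.69×10^-7 + 1.76/6.10×10^-6) = 0.01586 rad.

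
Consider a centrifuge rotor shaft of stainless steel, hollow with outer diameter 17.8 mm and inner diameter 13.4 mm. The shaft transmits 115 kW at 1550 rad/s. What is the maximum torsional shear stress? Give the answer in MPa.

ω = 1550 rad/s, so T = P/ω = 115×10³ / 1550 = 74.19 N·m.
J = π(d_o⁴ − d_i⁴)/32 = π(0.0178⁴ − 0.0134⁴)/32 = 6.690×10^-9 m⁴.
τ_max = T·r/J = 74.19 × 0.00890 / 6.690×10^-9 = 9.870×10^7 Pa.

98.7 MPa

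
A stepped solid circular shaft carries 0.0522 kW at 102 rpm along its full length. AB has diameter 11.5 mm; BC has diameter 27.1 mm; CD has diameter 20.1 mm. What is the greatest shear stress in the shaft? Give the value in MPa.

ω = 2π·102/60 = 10.68 rad/s, so T = P/ω = 0.0522×10³ / 10.68 = 4.887 N·m.
Under the same torque, τ_max = 16T/(πd³) is largest where d is smallest — segment AB (d = 11.5 mm).
τ_max = 16·4.887/(π·(0.0115)³) = 1.637×10^7 Pa.

16.4 MPa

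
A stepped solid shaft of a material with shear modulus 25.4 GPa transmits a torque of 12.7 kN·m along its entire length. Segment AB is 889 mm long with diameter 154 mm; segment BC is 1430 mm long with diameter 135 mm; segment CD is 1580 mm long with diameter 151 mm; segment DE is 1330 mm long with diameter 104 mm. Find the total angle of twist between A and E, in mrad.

J_AB = π(0.154)⁴/32 = 5.52×10^-5 m⁴; J_BC = π(0.135)⁴/32 = 3.26×10^-5 m⁴; J_CD = π(0.151)⁴/32 = 5.10×10^-5 m⁴; J_DE = π(0.104)⁴/32 = 1.15×10^-5 m⁴.
θ = (T/G)·Σ L_i/J_i = (12700/25.4×10⁹)·(0.889/5.52×10^-5 + 1.43/3.26×10^-5 + 1.58/5.10×10^-5 + 1.33/1.15×10^-5) = 0.1034 rad.

103 mrad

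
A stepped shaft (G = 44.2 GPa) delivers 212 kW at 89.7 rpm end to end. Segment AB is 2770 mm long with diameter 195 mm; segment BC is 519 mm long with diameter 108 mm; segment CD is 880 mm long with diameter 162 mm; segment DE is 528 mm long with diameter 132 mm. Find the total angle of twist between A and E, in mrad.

45.5 mrad

ω = 2π·89.7/60 = 9.393 rad/s, so T = P/ω = 212×10³ / 9.393 = 22570 N·m.
J_AB = π(0.195)⁴/32 = 1.42×10^-4 m⁴; J_BC = π(0.108)⁴/32 = 1.34×10^-5 m⁴; J_CD = π(0.162)⁴/32 = 6.76×10^-5 m⁴; J_DE = π(0.132)⁴/32 = 2.98×10^-5 m⁴.
θ = (T/G)·Σ L_i/J_i = (22570/44.2×10⁹)·(2.77/1.42×10^-4 + 0.519/1.34×10^-5 + 0.880/6.76×10^-5 + 0.528/2.98×10^-5) = 0.04550 rad.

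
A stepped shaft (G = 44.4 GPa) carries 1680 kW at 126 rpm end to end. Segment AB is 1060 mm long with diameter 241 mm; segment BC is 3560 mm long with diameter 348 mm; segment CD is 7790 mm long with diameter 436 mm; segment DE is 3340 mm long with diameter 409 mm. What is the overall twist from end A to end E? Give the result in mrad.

ω = 2π·126/60 = 13.19 rad/s, so T = P/ω = 1680×10³ / 13.19 = 127300 N·m.
J_AB = π(0.241)⁴/32 = 3.31×10^-4 m⁴; J_BC = π(0.348)⁴/32 = 1.44×10^-3 m⁴; J_CD = π(0.436)⁴/32 = 3.55×10^-3 m⁴; J_DE = π(0.409)⁴/32 = 2.75×10^-3 m⁴.
θ = (T/G)·Σ L_i/J_i = (127300/44.4×10⁹)·(1.06/3.31×10^-4 + 3.56/1.44×10^-3 + 7.79/3.55×10^-3 + 3.34/2.75×10^-3) = 0.02605 rad.

26.1 mrad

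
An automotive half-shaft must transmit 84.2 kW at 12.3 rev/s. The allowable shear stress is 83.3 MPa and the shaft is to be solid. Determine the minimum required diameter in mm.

ω = 2π·12.3 = 77.28 rad/s, so T = P/ω = 84.2×10³ / 77.28 = 1089 N·m.
For a solid shaft τ_max = 16T/(πd³), so d = (16T/(π τ_allow))^(1/3) = (16·1089/(π·8.33×10^7))^(1/3) = 0.04054 m.

40.5 mm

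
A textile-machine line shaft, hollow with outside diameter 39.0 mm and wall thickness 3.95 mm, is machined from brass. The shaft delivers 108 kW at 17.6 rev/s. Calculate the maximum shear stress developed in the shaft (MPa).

141 MPa

ω = 2π·17.6 = 110.6 rad/s, so T = P/ω = 108×10³ / 110.6 = 976.6 N·m.
J = π(d_o⁴ − d_i⁴)/32 = π(0.0390⁴ − 0.0311⁴)/32 = 1.353×10^-7 m⁴.
τ_max = T·r/J = 976.6 × 0.0195 / 1.353×10^-7 = 1.408×10^8 Pa.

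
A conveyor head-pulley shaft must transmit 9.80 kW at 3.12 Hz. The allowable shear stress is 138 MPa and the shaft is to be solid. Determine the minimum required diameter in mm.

ω = 2π·3.12 = 19.60 rad/s, so T = P/ω = 9.80×10³ / 19.60 = 499.9 N·m.
For a solid shaft τ_max = 16T/(πd³), so d = (16T/(π τ_allow))^(1/3) = (16·499.9/(π·1.38×10^8))^(1/3) = 0.02642 m.

26.4 mm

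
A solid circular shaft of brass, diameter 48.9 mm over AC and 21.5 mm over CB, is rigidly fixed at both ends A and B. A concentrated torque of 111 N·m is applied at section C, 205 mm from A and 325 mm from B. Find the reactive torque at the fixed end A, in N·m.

Compatibility: T_A·a/J_AC = T_B·b/J_CB with T_A + T_B = T₀.
J_AC = 5.61×10^-7 m⁴, J_CB = 2.10×10^-8 m⁴, so T_A = T₀·(J_AC/a)/((J_AC/a)+(J_CB/b)) = 108.4 N·m, T_B = 2.556 N·m.

108 N·m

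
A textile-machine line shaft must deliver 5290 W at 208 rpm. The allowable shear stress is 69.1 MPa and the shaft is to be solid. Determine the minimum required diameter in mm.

ω = 2π·208/60 = 21.78 rad/s, so T = P/ω = 5290 / 21.78 = 242.9 N·m.
For a solid shaft τ_max = 16T/(πd³), so d = (16T/(π τ_allow))^(1/3) = (16·242.9/(π·6.91×10^7))^(1/3) = 0.02616 m.

26.2 mm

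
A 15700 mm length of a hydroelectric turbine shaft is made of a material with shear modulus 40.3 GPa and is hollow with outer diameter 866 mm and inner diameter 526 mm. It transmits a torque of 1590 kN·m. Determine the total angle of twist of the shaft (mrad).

J = π(d_o⁴ − d_i⁴)/32 = π(0.866⁴ − 0.526⁴)/32 = 0.04770 m⁴.
θ = T·L/(G·J) = 1.590e6 × 15.7 / (40.3×10⁹ × 0.04770) = 0.01299 rad.

13.0 mrad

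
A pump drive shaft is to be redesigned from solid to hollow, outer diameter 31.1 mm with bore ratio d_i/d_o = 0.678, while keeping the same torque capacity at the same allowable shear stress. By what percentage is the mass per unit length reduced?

36.7 %

Equal τ_max and T ⇒ the solid shaft needs d_s³ = d_o³(1−k⁴), so d_s = 31.1·(1−0.678⁴)^(1/3) = 28.73 mm.
Area ratio A_h/A_s = d_o²(1−k²)/d_s² = (1−k²)/(1−k⁴)^(2/3) = 0.6330.
Mass saving = 1 − 0.6330 = 36.7 %.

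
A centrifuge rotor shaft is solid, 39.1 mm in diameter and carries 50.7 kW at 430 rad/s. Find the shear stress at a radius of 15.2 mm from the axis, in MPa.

ω = 430 rad/s, so T = P/ω = 50.7×10³ / 430.0 = 117.9 N·m.
J = πd⁴/32 = π(0.0391)⁴/32 = 2.295×10^-7 m⁴.
Shear stress varies linearly with radius: τ = T·r/J = 117.9 × 0.0152 / 2.295×10^-7 = 7.810×10^6 Pa.

7.81 MPa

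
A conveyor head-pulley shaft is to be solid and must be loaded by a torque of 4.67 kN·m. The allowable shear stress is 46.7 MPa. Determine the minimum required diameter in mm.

For a solid shaft τ_max = 16T/(πd³), so d = (16T/(π τ_allow))^(1/3) = (16·4670/(π·4.67×10^7))^(1/3) = 0.07986 m.

79.9 mm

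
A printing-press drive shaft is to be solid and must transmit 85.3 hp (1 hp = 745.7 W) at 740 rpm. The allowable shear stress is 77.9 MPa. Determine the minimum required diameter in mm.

37.7 mm

ω = 2π·740/60 = 77.49 rad/s, so T = P/ω = 85.3×745.7 / 77.49 = 820.8 N·m.
For a solid shaft τ_max = 16T/(πd³), so d = (16T/(π τ_allow))^(1/3) = (16·820.8/(π·7.79×10^7))^(1/3) = 0.03772 m.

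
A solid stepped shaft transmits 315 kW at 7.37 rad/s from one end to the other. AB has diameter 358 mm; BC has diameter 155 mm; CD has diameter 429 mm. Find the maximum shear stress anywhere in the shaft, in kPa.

58500 kPa

ω = 7.37 rad/s, so T = P/ω = 315×10³ / 7.370 = 42740 N·m.
Under the same torque, τ_max = 16T/(πd³) is largest where d is smallest — segment BC (d = 155 mm).
τ_max = 16·42740/(π·(0.155)³) = 5.845×10^7 Pa.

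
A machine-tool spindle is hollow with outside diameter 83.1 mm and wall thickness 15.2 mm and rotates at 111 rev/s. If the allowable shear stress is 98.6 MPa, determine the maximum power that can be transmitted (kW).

6500 kW

J = π(d_o⁴ − d_i⁴)/32 = π(0.0831⁴ − 0.0527⁴)/32 = 3.924×10^-6 m⁴.
T_max = τ_allow·J/r = 9.86×10^7 × 3.924×10^-6 / 0.0415 = 9313 N·m.
ω = 2π·111 = 697.4 rad/s, so P_max = T_max·ω = 6.495×10^6 W.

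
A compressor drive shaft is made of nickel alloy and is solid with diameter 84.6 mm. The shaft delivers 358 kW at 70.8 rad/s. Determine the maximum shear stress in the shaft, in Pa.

ω = 70.8 rad/s, so T = P/ω = 358×10³ / 70.80 = 5056 N·m.
J = πd⁴/32 = π(0.0846)⁴/32 = 5.029×10^-6 m⁴.
τ_max = T·r/J = 5056 × 0.0423 / 5.029×10^-6 = 4.253×10^7 Pa.

4.25e7 Pa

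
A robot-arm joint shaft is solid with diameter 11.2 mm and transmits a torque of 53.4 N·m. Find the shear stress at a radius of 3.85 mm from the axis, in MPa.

133 MPa

J = πd⁴/32 = π(0.0112)⁴/32 = 1.545×10^-9 m⁴.
Shear stress varies linearly with radius: τ = T·r/J = 53.40 × 0.00385 / 1.545×10^-9 = 1.331×10^8 Pa.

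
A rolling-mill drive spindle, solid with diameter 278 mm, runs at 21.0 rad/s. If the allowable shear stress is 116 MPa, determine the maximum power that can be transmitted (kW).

10300 kW

J = πd⁴/32 = π(0.278)⁴/32 = 5.864×10^-4 m⁴.
T_max = τ_allow·J/r = 1.16×10^8 × 5.864×10^-4 / 0.139 = 489400 N·m.
ω = 21.0 rad/s, so P_max = T_max·ω = 1.028×10^7 W.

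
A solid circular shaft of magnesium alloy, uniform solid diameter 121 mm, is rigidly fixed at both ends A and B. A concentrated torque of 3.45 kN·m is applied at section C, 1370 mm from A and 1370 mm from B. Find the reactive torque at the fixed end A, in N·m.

With uniform GJ and both ends fixed, compatibility θ_AC = θ_CB gives T_A·a = T_B·b, together with T_A + T_B = T₀.
T_A = T₀·b/(a+b) = 3450·1370/2740 = 1725 N·m; T_B = 1725 N·m.

1720 N·m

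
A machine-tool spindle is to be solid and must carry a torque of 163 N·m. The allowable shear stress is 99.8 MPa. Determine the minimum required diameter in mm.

For a solid shaft τ_max = 16T/(πd³), so d = (16T/(π τ_allow))^(1/3) = (16·163.0/(π·9.98×10^7))^(1/3) = 0.02026 m.

20.3 mm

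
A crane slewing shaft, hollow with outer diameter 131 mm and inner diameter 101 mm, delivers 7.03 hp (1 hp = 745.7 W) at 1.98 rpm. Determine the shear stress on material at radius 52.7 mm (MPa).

ω = 2π·1.98/60 = 0.2073 rad/s, so T = P/ω = 7.03×745.7 / 0.2073 = 25280 N·m.
J = π(d_o⁴ − d_i⁴)/32 = π(0.131⁴ − 0.101⁴)/32 = 1.870×10^-5 m⁴.
Shear stress varies linearly with radius: τ = T·r/J = 25280 × 0.0527 / 1.870×10^-5 = 7.127×10^7 Pa.

71.3 MPa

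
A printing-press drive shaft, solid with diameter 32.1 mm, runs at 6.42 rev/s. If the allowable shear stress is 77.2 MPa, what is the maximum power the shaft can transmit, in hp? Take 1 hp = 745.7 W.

27.1 hp

J = πd⁴/32 = π(0.0321)⁴/32 = 1.042×10^-7 m⁴.
T_max = τ_allow·J/r = 7.72×10^7 × 1.042×10^-7 / 0.0161 = 501.4 N·m.
ω = 2π·6.42 = 40.34 rad/s, so P_max = T_max·ω = 2.022×10^4 W.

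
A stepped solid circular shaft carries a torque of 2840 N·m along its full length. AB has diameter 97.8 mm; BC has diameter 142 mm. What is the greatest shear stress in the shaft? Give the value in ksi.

Under the same torque, τ_max = 16T/(πd³) is largest where d is smallest — segment AB (d = 97.8 mm).
τ_max = 16·2840/(π·(0.0978)³) = 1.546×10^7 Pa.

2.24 ksi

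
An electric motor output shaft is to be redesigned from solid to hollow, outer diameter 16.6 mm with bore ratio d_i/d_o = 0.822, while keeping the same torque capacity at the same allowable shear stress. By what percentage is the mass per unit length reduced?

51.3 %

Equal τ_max and T ⇒ the solid shaft needs d_s³ = d_o³(1−k⁴), so d_s = 16.6·(1−0.822⁴)^(1/3) = 13.55 mm.
Area ratio A_h/A_s = d_o²(1−k²)/d_s² = (1−k²)/(1−k⁴)^(2/3) = 0.4870.
Mass saving = 1 − 0.4870 = 51.3 %.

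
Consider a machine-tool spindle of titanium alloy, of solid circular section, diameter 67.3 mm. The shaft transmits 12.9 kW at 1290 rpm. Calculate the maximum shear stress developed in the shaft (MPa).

ω = 2π·1290/60 = 135.1 rad/s, so T = P/ω = 12.9×10³ / 135.1 = 95.49 N·m.
J = πd⁴/32 = π(0.0673)⁴/32 = 2.014×10^-6 m⁴.
τ_max = T·r/J = 95.49 × 0.0336 / 2.014×10^-6 = 1.595×10^6 Pa.

1.60 MPa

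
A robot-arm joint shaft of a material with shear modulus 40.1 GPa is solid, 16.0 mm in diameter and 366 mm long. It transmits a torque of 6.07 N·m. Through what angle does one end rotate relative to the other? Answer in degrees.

J = πd⁴/32 = π(0.0160)⁴/32 = 6.434×10^-9 m⁴.
θ = T·L/(G·J) = 6.070 × 0.366 / (40.1×10⁹ × 6.434×10^-9) = 8.611×10^-3 rad.

0.493°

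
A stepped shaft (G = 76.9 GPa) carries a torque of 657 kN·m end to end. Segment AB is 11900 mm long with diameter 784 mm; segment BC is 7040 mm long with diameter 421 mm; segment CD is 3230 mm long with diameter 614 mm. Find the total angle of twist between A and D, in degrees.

J_AB = π(0.784)⁴/32 = 0.0371 m⁴; J_BC = π(0.421)⁴/32 = 3.08×10^-3 m⁴; J_CD = π(0.614)⁴/32 = 0.0140 m⁴.
θ = (T/G)·Σ L_i/J_i = (657000/76.9×10⁹)·(11.9/0.0371 + 7.04/3.08×10^-3 + 3.23/0.0140) = 0.02422 rad.

1.39°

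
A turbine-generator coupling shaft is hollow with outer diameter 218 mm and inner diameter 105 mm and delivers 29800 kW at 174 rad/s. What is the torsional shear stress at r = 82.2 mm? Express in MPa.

67.1 MPa

ω = 174 rad/s, so T = P/ω = 29800×10³ / 174.0 = 171300 N·m.
J = π(d_o⁴ − d_i⁴)/32 = π(0.218⁴ − 0.105⁴)/32 = 2.098×10^-4 m⁴.
Shear stress varies linearly with radius: τ = T·r/J = 171300 × 0.0822 / 2.098×10^-4 = 6.710×10^7 Pa.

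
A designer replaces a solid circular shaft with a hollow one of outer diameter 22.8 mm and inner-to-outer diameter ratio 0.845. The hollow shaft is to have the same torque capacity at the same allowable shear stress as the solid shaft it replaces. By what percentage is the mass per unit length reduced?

Equal τ_max and T ⇒ the solid shaft needs d_s³ = d_o³(1−k⁴), so d_s = 22.8·(1−0.845⁴)^(1/3) = 17.98 mm.
Area ratio A_h/A_s = d_o²(1−k²)/d_s² = (1−k²)/(1−k⁴)^(2/3) = 0.4600.
Mass saving = 1 − 0.4600 = 54.0 %.

54.0 %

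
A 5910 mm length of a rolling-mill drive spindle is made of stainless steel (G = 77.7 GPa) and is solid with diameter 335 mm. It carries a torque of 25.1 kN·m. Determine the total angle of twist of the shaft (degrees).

0.0885°

J = πd⁴/32 = π(0.335)⁴/32 = 1.236×10^-3 m⁴.
θ = T·L/(G·J) = 25100 × 5.91 / (77.7×10⁹ × 1.236×10^-3) = 1.544×10^-3 rad.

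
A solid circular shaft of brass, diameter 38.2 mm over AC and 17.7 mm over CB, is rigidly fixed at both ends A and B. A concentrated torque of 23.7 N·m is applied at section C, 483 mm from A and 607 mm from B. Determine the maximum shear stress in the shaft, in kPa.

2090 kPa

Compatibility: T_A·a/J_AC = T_B·b/J_CB with T_A + T_B = T₀.
J_AC = 2.09×10^-7 m⁴, J_CB = 9.64×10^-9 m⁴, so T_A = T₀·(J_AC/a)/((J_AC/a)+(J_CB/b)) = 22.86 N·m, T_B = 0.8385 N·m.
τ in each portion: τ_AC = 2.09×10^6 Pa, τ_CB = 7.70×10^5 Pa; maximum is in AC.
τ_max = T_AC·r/J = 22.86·0.0191/2.09×10^-7 = 2.089×10^6 Pa.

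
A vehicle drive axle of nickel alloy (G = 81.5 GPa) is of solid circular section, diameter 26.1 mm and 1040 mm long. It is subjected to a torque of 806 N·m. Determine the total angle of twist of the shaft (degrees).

J = πd⁴/32 = π(0.0261)⁴/32 = 4.556×10^-8 m⁴.
θ = T·L/(G·J) = 806.0 × 1.04 / (81.5×10⁹ × 4.556×10^-8) = 0.2258 rad.

12.9°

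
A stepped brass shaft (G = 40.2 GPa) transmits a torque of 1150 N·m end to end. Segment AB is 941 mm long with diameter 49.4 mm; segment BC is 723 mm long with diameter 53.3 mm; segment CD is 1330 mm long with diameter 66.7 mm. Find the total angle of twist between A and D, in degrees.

5.26°

J_AB = π(0.0494)⁴/32 = 5.85×10^-7 m⁴; J_BC = π(0.0533)⁴/32 = 7.92×10^-7 m⁴; J_CD = π(0.0667)⁴/32 = 1.94×10^-6 m⁴.
θ = (T/G)·Σ L_i/J_i = (1150/40.2×10⁹)·(0.941/5.85×10^-7 + 0.723/7.92×10^-7 + 1.33/1.94×10^-6) = 0.09173 rad.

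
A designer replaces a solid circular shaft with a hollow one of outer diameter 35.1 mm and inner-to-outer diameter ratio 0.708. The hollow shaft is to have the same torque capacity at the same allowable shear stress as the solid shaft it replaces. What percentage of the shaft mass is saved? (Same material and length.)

Equal τ_max and T ⇒ the solid shaft needs d_s³ = d_o³(1−k⁴), so d_s = 35.1·(1−0.708⁴)^(1/3) = 31.87 mm.
Area ratio A_h/A_s = d_o²(1−k²)/d_s² = (1−k²)/(1−k⁴)^(2/3) = 0.6049.
Mass saving = 1 − 0.6049 = 39.5 %.

39.5 %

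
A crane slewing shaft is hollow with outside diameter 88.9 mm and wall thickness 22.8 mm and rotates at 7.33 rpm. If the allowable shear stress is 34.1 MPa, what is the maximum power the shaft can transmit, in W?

3410 W

J = π(d_o⁴ − d_i⁴)/32 = π(0.0889⁴ − 0.0433⁴)/32 = 5.787×10^-6 m⁴.
T_max = τ_allow·J/r = 3.41×10^7 × 5.787×10^-6 / 0.0445 = 4439 N·m.
ω = 2π·7.33/60 = 0.7676 rad/s, so P_max = T_max·ω = 3408 W.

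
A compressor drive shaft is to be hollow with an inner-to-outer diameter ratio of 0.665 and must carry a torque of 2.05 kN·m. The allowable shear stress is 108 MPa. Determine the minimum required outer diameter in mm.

For a hollow shaft with d_i/d_o = 0.665: τ_max = 16T/(π d_o³ (1−k⁴)), so d_o = [16T/(π τ_allow (1−k⁴))]^(1/3) = [16·2050/(π·1.08×10^8·0.8044)]^(1/3) = 0.04935 m.

49.3 mm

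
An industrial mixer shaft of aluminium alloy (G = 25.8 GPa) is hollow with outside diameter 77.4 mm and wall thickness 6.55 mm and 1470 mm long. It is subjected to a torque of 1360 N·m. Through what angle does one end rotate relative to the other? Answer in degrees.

2.41°

J = π(d_o⁴ − d_i⁴)/32 = π(0.0774⁴ − 0.0643⁴)/32 = 1.845×10^-6 m⁴.
θ = T·L/(G·J) = 1360 × 1.47 / (25.8×10⁹ × 1.845×10^-6) = 0.04199 rad.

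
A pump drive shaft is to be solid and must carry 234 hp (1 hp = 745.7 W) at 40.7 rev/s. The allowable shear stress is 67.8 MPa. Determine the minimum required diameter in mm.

ω = 2π·40.7 = 255.7 rad/s, so T = P/ω = 234×745.7 / 255.7 = 682.3 N·m.
For a solid shaft τ_max = 16T/(πd³), so d = (16T/(π τ_allow))^(1/3) = (16·682.3/(π·6.78×10^7))^(1/3) = 0.03715 m.

37.1 mm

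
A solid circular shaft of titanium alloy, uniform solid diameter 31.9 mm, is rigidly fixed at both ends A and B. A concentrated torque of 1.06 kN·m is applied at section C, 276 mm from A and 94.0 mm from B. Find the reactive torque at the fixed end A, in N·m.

269 N·m

With uniform GJ and both ends fixed, compatibility θ_AC = θ_CB gives T_A·a = T_B·b, together with T_A + T_B = T₀.
T_A = T₀·b/(a+b) = 1060·94.0/370.0 = 269.3 N·m; T_B = 790.7 N·m.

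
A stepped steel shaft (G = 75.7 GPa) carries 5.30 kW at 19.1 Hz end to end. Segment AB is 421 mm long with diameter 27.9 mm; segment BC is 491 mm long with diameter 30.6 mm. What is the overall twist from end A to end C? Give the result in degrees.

ω = 2π·19.1 = 120.0 rad/s, so T = P/ω = 5.30×10³ / 120.0 = 44.16 N·m.
J_AB = π(0.0279)⁴/32 = 5.95×10^-8 m⁴; J_BC = π(0.0306)⁴/32 = 8.61×10^-8 m⁴.
θ = (T/G)·Σ L_i/J_i = (44.16/75.7×10⁹)·(0.421/5.95×10^-8 + 0.491/8.61×10^-8) = 7.457×10^-3 rad.

0.427°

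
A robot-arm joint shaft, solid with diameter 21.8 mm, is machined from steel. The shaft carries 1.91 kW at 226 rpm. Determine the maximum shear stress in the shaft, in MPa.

39.7 MPa

ω = 2π·226/60 = 23.67 rad/s, so T = P/ω = 1.91×10³ / 23.67 = 80.70 N·m.
J = πd⁴/32 = π(0.0218)⁴/32 = 2.217×10^-8 m⁴.
τ_max = T·r/J = 80.70 × 0.0109 / 2.217×10^-8 = 3.967×10^7 Pa.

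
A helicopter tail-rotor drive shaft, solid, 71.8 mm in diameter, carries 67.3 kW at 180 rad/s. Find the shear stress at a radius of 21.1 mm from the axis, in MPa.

3.02 MPa

ω = 180 rad/s, so T = P/ω = 67.3×10³ / 180.0 = 373.9 N·m.
J = πd⁴/32 = π(0.0718)⁴/32 = 2.609×10^-6 m⁴.
Shear stress varies linearly with radius: τ = T·r/J = 373.9 × 0.0211 / 2.609×10^-6 = 3.024×10^6 Pa.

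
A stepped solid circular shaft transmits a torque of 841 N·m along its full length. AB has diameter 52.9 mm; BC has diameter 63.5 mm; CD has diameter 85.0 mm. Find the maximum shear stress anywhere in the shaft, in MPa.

Under the same torque, τ_max = 16T/(πd³) is largest where d is smallest — segment AB (d = 52.9 mm).
τ_max = 16·841.0/(π·(0.0529)³) = 2.893×10^7 Pa.

28.9 MPa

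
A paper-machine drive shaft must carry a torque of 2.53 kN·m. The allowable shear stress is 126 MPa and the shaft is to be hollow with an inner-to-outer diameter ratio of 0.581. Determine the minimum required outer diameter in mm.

48.7 mm

For a hollow shaft with d_i/d_o = 0.581: τ_max = 16T/(π d_o³ (1−k⁴)), so d_o = [16T/(π τ_allow (1−k⁴))]^(1/3) = [16·2530/(π·1.26×10^8·0.8861)]^(1/3) = 0.04869 m.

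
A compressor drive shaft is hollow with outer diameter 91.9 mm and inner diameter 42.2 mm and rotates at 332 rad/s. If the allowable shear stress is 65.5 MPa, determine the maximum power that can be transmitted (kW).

3170 kW

J = π(d_o⁴ − d_i⁴)/32 = π(0.0919⁴ − 0.0422⁴)/32 = 6.691×10^-6 m⁴.
T_max = τ_allow·J/r = 6.55×10^7 × 6.691×10^-6 / 0.0460 = 9538 N·m.
ω = 332 rad/s, so P_max = T_max·ω = 3.167×10^6 W.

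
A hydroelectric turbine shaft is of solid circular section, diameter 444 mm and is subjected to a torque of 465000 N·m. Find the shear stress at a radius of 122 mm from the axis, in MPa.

J = πd⁴/32 = π(0.444)⁴/32 = 3.815×10^-3 m⁴.
Shear stress varies linearly with radius: τ = T·r/J = 465000 × 0.122 / 3.815×10^-3 = 1.487×10^7 Pa.

14.9 MPa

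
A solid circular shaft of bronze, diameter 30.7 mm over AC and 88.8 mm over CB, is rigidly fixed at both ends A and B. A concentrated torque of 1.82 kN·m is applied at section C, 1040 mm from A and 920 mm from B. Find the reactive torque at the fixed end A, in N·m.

Compatibility: T_A·a/J_AC = T_B·b/J_CB with T_A + T_B = T₀.
J_AC = 8.72×10^-8 m⁴, J_CB = 6.10×10^-6 m⁴, so T_A = T₀·(J_AC/a)/((J_AC/a)+(J_CB/b)) = 22.71 N·m, T_B = 1797 N·m.

22.7 N·m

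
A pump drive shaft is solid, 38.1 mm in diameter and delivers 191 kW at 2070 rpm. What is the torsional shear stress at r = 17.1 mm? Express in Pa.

7.28e7 Pa

ω = 2π·2070/60 = 216.8 rad/s, so T = P/ω = 191×10³ / 216.8 = 881.1 N·m.
J = πd⁴/32 = π(0.0381)⁴/32 = 2.069×10^-7 m⁴.
Shear stress varies linearly with radius: τ = T·r/J = 881.1 × 0.0171 / 2.069×10^-7 = 7.283×10^7 Pa.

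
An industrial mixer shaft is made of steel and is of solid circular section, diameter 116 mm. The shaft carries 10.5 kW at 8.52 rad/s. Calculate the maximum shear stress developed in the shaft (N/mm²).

ω = 8.52 rad/s, so T = P/ω = 10.5×10³ / 8.520 = 1232 N·m.
J = πd⁴/32 = π(0.116)⁴/32 = 1.778×10^-5 m⁴.
τ_max = T·r/J = 1232 × 0.0580 / 1.778×10^-5 = 4.021×10^6 Pa.

4.02 N/mm²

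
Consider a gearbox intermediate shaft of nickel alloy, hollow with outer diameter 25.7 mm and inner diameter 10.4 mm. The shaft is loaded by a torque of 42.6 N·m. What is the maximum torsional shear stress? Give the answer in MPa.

13.1 MPa

J = π(d_o⁴ − d_i⁴)/32 = π(0.0257⁴ − 0.0104⁴)/32 = 4.168×10^-8 m⁴.
τ_max = T·r/J = 42.60 × 0.0129 / 4.168×10^-8 = 1.313×10^7 Pa.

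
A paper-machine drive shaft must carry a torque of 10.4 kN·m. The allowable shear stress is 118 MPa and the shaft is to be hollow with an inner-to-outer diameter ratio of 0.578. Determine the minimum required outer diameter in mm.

For a hollow shaft with d_i/d_o = 0.578: τ_max = 16T/(π d_o³ (1−k⁴)), so d_o = [16T/(π τ_allow (1−k⁴))]^(1/3) = [16·10400/(π·1.18×10^8·0.8884)]^(1/3) = 0.07965 m.

79.6 mm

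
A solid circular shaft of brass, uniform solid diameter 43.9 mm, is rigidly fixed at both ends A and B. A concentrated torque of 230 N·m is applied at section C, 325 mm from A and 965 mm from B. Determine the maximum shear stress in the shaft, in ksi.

1.50 ksi

With uniform GJ and both ends fixed, compatibility θ_AC = θ_CB gives T_A·a = T_B·b, together with T_A + T_B = T₀.
T_A = T₀·b/(a+b) = 230.0·965/1290 = 172.1 N·m; T_B = 57.95 N·m.
τ in each portion: τ_AC = 1.04×10^7 Pa, τ_CB = 3.49×10^6 Pa; maximum is in AC.
τ_max = T_AC·r/J = 172.1·0.0220/3.65×10^-7 = 1.036×10^7 Pa.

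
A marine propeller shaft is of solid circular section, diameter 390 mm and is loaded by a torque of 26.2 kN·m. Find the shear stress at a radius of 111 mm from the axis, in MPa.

1.28 MPa

J = πd⁴/32 = π(0.390)⁴/32 = 2.271×10^-3 m⁴.
Shear stress varies linearly with radius: τ = T·r/J = 26200 × 0.111 / 2.271×10^-3 = 1.280×10^6 Pa.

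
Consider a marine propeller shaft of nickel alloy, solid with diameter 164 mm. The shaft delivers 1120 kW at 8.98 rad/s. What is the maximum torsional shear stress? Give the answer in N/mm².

144 N/mm²

ω = 8.98 rad/s, so T = P/ω = 1120×10³ / 8.980 = 124700 N·m.
J = πd⁴/32 = π(0.164)⁴/32 = 7.102×10^-5 m⁴.
τ_max = T·r/J = 124700 × 0.0820 / 7.102×10^-5 = 1.440×10^8 Pa.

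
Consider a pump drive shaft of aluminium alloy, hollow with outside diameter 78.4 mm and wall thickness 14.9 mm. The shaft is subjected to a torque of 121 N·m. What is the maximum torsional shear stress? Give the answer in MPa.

1.50 MPa

J = π(d_o⁴ − d_i⁴)/32 = π(0.0784⁴ − 0.0486⁴)/32 = 3.161×10^-6 m⁴.
τ_max = T·r/J = 121.0 × 0.0392 / 3.161×10^-6 = 1.500×10^6 Pa.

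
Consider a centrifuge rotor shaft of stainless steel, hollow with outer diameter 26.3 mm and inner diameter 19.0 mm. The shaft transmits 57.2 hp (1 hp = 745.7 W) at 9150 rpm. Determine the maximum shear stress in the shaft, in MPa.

17.1 MPa

ω = 2π·9150/60 = 958.2 rad/s, so T = P/ω = 57.2×745.7 / 958.2 = 44.52 N·m.
J = π(d_o⁴ − d_i⁴)/32 = π(0.0263⁴ − 0.0190⁴)/32 = 3.418×10^-8 m⁴.
τ_max = T·r/J = 44.52 × 0.0132 / 3.418×10^-8 = 1.713×10^7 Pa.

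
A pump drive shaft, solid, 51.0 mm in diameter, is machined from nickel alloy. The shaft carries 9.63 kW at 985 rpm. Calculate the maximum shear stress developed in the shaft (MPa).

ω = 2π·985/60 = 103.1 rad/s, so T = P/ω = 9.63×10³ / 103.1 = 93.36 N·m.
J = πd⁴/32 = π(0.0510)⁴/32 = 6.642×10^-7 m⁴.
τ_max = T·r/J = 93.36 × 0.0255 / 6.642×10^-7 = 3.584×10^6 Pa.

3.58 MPa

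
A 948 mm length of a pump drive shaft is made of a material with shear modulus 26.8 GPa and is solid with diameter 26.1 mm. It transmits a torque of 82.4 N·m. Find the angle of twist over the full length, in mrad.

64.0 mrad

J = πd⁴/32 = π(0.0261)⁴/32 = 4.556×10^-8 m⁴.
θ = T·L/(G·J) = 82.40 × 0.948 / (26.8×10⁹ × 4.556×10^-8) = 0.06398 rad.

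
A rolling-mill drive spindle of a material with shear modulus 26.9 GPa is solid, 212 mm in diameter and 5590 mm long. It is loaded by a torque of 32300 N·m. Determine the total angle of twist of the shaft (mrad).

33.8 mrad

J = πd⁴/32 = π(0.212)⁴/32 = 1.983×10^-4 m⁴.
θ = T·L/(G·J) = 32300 × 5.59 / (26.9×10⁹ × 1.983×10^-4) = 0.03385 rad.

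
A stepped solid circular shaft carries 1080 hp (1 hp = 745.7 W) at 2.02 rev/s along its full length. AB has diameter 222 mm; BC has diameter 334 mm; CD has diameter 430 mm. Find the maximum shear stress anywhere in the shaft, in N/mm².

29.5 N/mm²

ω = 2π·2.02 = 12.69 rad/s, so T = P/ω = 1080×745.7 / 12.69 = 63450 N·m.
Under the same torque, τ_max = 16T/(πd³) is largest where d is smallest — segment AB (d = 222 mm).
τ_max = 16·63450/(π·(0.222)³) = 2.954×10^7 Pa.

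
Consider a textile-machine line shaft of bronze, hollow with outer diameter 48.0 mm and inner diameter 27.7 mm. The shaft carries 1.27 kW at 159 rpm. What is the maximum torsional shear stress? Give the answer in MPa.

3.95 MPa

ω = 2π·159/60 = 16.65 rad/s, so T = P/ω = 1.27×10³ / 16.65 = 76.27 N·m.
J = π(d_o⁴ − d_i⁴)/32 = π(0.0480⁴ − 0.0277⁴)/32 = 4.634×10^-7 m⁴.
τ_max = T·r/J = 76.27 × 0.0240 / 4.634×10^-7 = 3.951×10^6 Pa.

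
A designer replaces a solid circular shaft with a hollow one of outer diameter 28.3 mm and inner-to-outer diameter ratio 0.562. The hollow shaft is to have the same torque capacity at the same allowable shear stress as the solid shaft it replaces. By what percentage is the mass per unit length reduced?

26.6 %

Equal τ_max and T ⇒ the solid shaft needs d_s³ = d_o³(1−k⁴), so d_s = 28.3·(1−0.562⁴)^(1/3) = 27.33 mm.
Area ratio A_h/A_s = d_o²(1−k²)/d_s² = (1−k²)/(1−k⁴)^(2/3) = 0.7338.
Mass saving = 1 − 0.7338 = 26.6 %.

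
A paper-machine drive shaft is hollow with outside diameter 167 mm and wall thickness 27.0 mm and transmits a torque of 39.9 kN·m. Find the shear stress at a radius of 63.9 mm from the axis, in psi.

J = π(d_o⁴ − d_i⁴)/32 = π(0.167⁴ − 0.113⁴)/32 = 6.035×10^-5 m⁴.
Shear stress varies linearly with radius: τ = T·r/J = 39900 × 0.0639 / 6.035×10^-5 = 4.225×10^7 Pa.

6130 psi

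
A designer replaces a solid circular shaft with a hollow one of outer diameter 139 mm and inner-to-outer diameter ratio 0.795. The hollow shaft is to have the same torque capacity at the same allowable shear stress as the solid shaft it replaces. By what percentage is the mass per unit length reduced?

48.3 %

Equal τ_max and T ⇒ the solid shaft needs d_s³ = d_o³(1−k⁴), so d_s = 139·(1−0.795⁴)^(1/3) = 117.3 mm.
Area ratio A_h/A_s = d_o²(1−k²)/d_s² = (1−k²)/(1−k⁴)^(2/3) = 0.5170.
Mass saving = 1 − 0.5170 = 48.3 %.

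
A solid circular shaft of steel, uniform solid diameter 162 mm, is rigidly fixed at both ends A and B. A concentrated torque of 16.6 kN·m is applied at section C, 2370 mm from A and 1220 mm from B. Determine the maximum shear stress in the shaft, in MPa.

13.1 MPa

With uniform GJ and both ends fixed, compatibility θ_AC = θ_CB gives T_A·a = T_B·b, together with T_A + T_B = T₀.
T_A = T₀·b/(a+b) = 16600·1220/3590 = 5641 N·m; T_B = 10960 N·m.
τ in each portion: τ_AC = 6.76×10^6 Pa, τ_CB = 1.31×10^7 Pa; maximum is in CB.
τ_max = T_CB·r/J = 10960·0.0810/6.76×10^-5 = 1.313×10^7 Pa.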